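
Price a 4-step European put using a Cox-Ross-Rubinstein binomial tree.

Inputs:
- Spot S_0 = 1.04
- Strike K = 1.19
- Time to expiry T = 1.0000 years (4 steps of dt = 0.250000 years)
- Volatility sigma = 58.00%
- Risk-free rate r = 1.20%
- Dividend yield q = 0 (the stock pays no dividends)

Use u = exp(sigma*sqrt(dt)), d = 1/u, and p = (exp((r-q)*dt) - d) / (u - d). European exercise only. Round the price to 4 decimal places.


dt = T/N = 0.250000
u = exp(sigma*sqrt(dt)) = 1.336427; d = 1/u = 0.748264
p = (exp((r-q)*dt) - d) / (u - d) = 0.433112
Discount per step: exp(-r*dt) = 0.997004
Stock lattice S(k, i) with i counting down-moves:
  k=0: S(0,0) = 1.0400
  k=1: S(1,0) = 1.3899; S(1,1) = 0.7782
  k=2: S(2,0) = 1.8575; S(2,1) = 1.0400; S(2,2) = 0.5823
  k=3: S(3,0) = 2.4824; S(3,1) = 1.3899; S(3,2) = 0.7782; S(3,3) = 0.4357
  k=4: S(4,0) = 3.3175; S(4,1) = 1.8575; S(4,2) = 1.0400; S(4,3) = 0.5823; S(4,4) = 0.3260
Terminal payoffs V(N, i) = max(K - S_T, 0):
  V(4,0) = 0.000000; V(4,1) = 0.000000; V(4,2) = 0.150000; V(4,3) = 0.607706; V(4,4) = 0.863974
Backward induction: V(k, i) = exp(-r*dt) * [p * V(k+1, i) + (1-p) * V(k+1, i+1)].
  V(3,0) = exp(-r*dt) * [p*0.000000 + (1-p)*0.000000] = 0.000000
  V(3,1) = exp(-r*dt) * [p*0.000000 + (1-p)*0.150000] = 0.084778
  V(3,2) = exp(-r*dt) * [p*0.150000 + (1-p)*0.607706] = 0.408241
  V(3,3) = exp(-r*dt) * [p*0.607706 + (1-p)*0.863974] = 0.750726
  V(2,0) = exp(-r*dt) * [p*0.000000 + (1-p)*0.084778] = 0.047916
  V(2,1) = exp(-r*dt) * [p*0.084778 + (1-p)*0.408241] = 0.267342
  V(2,2) = exp(-r*dt) * [p*0.408241 + (1-p)*0.750726] = 0.600587
  V(1,0) = exp(-r*dt) * [p*0.047916 + (1-p)*0.267342] = 0.171790
  V(1,1) = exp(-r*dt) * [p*0.267342 + (1-p)*0.600587] = 0.454888
  V(0,0) = exp(-r*dt) * [p*0.171790 + (1-p)*0.454888] = 0.331279

Answer: Price = V(0,0) = 0.3313


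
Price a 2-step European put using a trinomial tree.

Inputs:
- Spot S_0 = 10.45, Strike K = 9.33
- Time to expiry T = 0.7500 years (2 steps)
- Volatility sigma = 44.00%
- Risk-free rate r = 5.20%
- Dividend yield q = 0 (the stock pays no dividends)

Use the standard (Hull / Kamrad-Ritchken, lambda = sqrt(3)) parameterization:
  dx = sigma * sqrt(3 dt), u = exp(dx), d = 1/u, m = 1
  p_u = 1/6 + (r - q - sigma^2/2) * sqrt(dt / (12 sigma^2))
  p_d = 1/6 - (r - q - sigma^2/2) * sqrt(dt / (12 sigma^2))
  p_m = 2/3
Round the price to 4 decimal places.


Answer: Price = V(0,0) = 0.8288

Derivation:
dt = T/N = 0.375000; dx = sigma*sqrt(3*dt) = 0.466690
u = exp(dx) = 1.594708; d = 1/u = 0.627074
p_u = 0.148668, p_m = 0.666667, p_d = 0.184666
Discount per step: exp(-r*dt) = 0.980689
Stock lattice S(k, j) with j the centered position index:
  k=0: S(0,+0) = 10.4500
  k=1: S(1,-1) = 6.5529; S(1,+0) = 10.4500; S(1,+1) = 16.6647
  k=2: S(2,-2) = 4.1092; S(2,-1) = 6.5529; S(2,+0) = 10.4500; S(2,+1) = 16.6647; S(2,+2) = 26.5753
Terminal payoffs V(N, j) = max(K - S_T, 0):
  V(2,-2) = 5.220830; V(2,-1) = 2.777075; V(2,+0) = 0.000000; V(2,+1) = 0.000000; V(2,+2) = 0.000000
Backward induction: V(k, j) = exp(-r*dt) * [p_u * V(k+1, j+1) + p_m * V(k+1, j) + p_d * V(k+1, j-1)]
  V(1,-1) = exp(-r*dt) * [p_u*0.000000 + p_m*2.777075 + p_d*5.220830] = 2.761122
  V(1,+0) = exp(-r*dt) * [p_u*0.000000 + p_m*0.000000 + p_d*2.777075] = 0.502927
  V(1,+1) = exp(-r*dt) * [p_u*0.000000 + p_m*0.000000 + p_d*0.000000] = 0.000000
  V(0,+0) = exp(-r*dt) * [p_u*0.000000 + p_m*0.502927 + p_d*2.761122] = 0.828848


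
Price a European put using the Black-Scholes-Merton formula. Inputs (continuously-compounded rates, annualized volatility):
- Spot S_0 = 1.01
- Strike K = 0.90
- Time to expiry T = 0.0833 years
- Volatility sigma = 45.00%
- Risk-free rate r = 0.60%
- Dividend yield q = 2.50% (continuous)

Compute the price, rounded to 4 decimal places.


Answer: Price = 0.0130

Derivation:
d1 = (ln(S/K) + (r - q + 0.5*sigma^2) * T) / (sigma * sqrt(T)) = 0.94059374
d2 = d1 - sigma * sqrt(T) = 0.81071591
exp(-rT) = 0.99950032; exp(-qT) = 0.99791967
P = K * exp(-rT) * N(-d2) - S_0 * exp(-qT) * N(-d1)
N(-d1) = 0.17345655; N(-d2) = 0.20876442
P = 0.9000 * 0.99950032 * 0.20876442 - 1.0100 * 0.99791967 * 0.17345655 = 0.0130


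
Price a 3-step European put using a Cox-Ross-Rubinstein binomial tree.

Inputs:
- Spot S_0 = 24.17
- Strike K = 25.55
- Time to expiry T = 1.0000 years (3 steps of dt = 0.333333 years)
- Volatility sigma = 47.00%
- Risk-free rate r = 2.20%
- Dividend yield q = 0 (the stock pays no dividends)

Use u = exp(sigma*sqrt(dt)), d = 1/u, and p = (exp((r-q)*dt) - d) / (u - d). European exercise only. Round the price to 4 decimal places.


dt = T/N = 0.333333
u = exp(sigma*sqrt(dt)) = 1.311740; d = 1/u = 0.762346
p = (exp((r-q)*dt) - d) / (u - d) = 0.445972
Discount per step: exp(-r*dt) = 0.992693
Stock lattice S(k, i) with i counting down-moves:
  k=0: S(0,0) = 24.1700
  k=1: S(1,0) = 31.7048; S(1,1) = 18.4259
  k=2: S(2,0) = 41.5884; S(2,1) = 24.1700; S(2,2) = 14.0469
  k=3: S(3,0) = 54.5532; S(3,1) = 31.7048; S(3,2) = 18.4259; S(3,3) = 10.7086
Terminal payoffs V(N, i) = max(K - S_T, 0):
  V(3,0) = 0.000000; V(3,1) = 0.000000; V(3,2) = 7.124095; V(3,3) = 14.841388
Backward induction: V(k, i) = exp(-r*dt) * [p * V(k+1, i) + (1-p) * V(k+1, i+1)].
  V(2,0) = exp(-r*dt) * [p*0.000000 + (1-p)*0.000000] = 0.000000
  V(2,1) = exp(-r*dt) * [p*0.000000 + (1-p)*7.124095] = 3.918112
  V(2,2) = exp(-r*dt) * [p*7.124095 + (1-p)*14.841388] = 11.316402
  V(1,0) = exp(-r*dt) * [p*0.000000 + (1-p)*3.918112] = 2.154884
  V(1,1) = exp(-r*dt) * [p*3.918112 + (1-p)*11.316402] = 7.958398
  V(0,0) = exp(-r*dt) * [p*2.154884 + (1-p)*7.958398] = 5.330958

Answer: Price = V(0,0) = 5.3310


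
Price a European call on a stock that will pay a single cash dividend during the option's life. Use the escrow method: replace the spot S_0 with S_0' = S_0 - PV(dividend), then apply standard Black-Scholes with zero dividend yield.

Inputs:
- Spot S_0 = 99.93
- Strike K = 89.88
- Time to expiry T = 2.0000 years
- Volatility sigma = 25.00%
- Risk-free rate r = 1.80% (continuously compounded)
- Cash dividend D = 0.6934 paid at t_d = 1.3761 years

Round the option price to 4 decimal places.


PV(D) = D * exp(-r * t_d) = 0.6934 * 0.97553445 = 0.67643559
S_0' = S_0 - PV(D) = 99.9300 - 0.67643559 = 99.25356441
d1 = (ln(S_0'/K) + (r + sigma^2/2)*T) / (sigma*sqrt(T)) = 0.55918679
d2 = d1 - sigma*sqrt(T) = 0.20563340
exp(-rT) = 0.96464029
N(d1) = 0.71198288; N(d2) = 0.58146136
C = S_0' * N(d1) - K * exp(-rT) * N(d2) = 99.25356441 * 0.71198288 - 89.8800 * 0.96464029 * 0.58146136 = 20.2531

Answer: Price = 20.2531


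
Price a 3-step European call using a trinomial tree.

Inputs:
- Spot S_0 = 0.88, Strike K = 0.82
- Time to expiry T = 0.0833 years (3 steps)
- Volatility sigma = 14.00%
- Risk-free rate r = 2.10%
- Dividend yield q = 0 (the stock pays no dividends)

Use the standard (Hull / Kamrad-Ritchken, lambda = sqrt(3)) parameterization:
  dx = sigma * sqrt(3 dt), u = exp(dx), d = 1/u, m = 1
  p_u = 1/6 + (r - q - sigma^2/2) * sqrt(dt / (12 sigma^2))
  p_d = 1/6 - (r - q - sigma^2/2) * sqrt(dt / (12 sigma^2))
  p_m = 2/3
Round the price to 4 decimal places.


dt = T/N = 0.027767; dx = sigma*sqrt(3*dt) = 0.040406
u = exp(dx) = 1.041234; d = 1/u = 0.960399
p_u = 0.170515, p_m = 0.666667, p_d = 0.162818
Discount per step: exp(-r*dt) = 0.999417
Stock lattice S(k, j) with j the centered position index:
  k=0: S(0,+0) = 0.8800
  k=1: S(1,-1) = 0.8452; S(1,+0) = 0.8800; S(1,+1) = 0.9163
  k=2: S(2,-2) = 0.8117; S(2,-1) = 0.8452; S(2,+0) = 0.8800; S(2,+1) = 0.9163; S(2,+2) = 0.9541
  k=3: S(3,-3) = 0.7795; S(3,-2) = 0.8117; S(3,-1) = 0.8452; S(3,+0) = 0.8800; S(3,+1) = 0.9163; S(3,+2) = 0.9541; S(3,+3) = 0.9934
Terminal payoffs V(N, j) = max(S_T - K, 0):
  V(3,-3) = 0.000000; V(3,-2) = 0.000000; V(3,-1) = 0.025151; V(3,+0) = 0.060000; V(3,+1) = 0.096286; V(3,+2) = 0.134068; V(3,+3) = 0.173408
Backward induction: V(k, j) = exp(-r*dt) * [p_u * V(k+1, j+1) + p_m * V(k+1, j) + p_d * V(k+1, j-1)]
  V(2,-2) = exp(-r*dt) * [p_u*0.025151 + p_m*0.000000 + p_d*0.000000] = 0.004286
  V(2,-1) = exp(-r*dt) * [p_u*0.060000 + p_m*0.025151 + p_d*0.000000] = 0.026983
  V(2,+0) = exp(-r*dt) * [p_u*0.096286 + p_m*0.060000 + p_d*0.025151] = 0.060478
  V(2,+1) = exp(-r*dt) * [p_u*0.134068 + p_m*0.096286 + p_d*0.060000] = 0.096764
  V(2,+2) = exp(-r*dt) * [p_u*0.173408 + p_m*0.134068 + p_d*0.096286] = 0.134546
  V(1,-1) = exp(-r*dt) * [p_u*0.060478 + p_m*0.026983 + p_d*0.004286] = 0.028982
  V(1,+0) = exp(-r*dt) * [p_u*0.096764 + p_m*0.060478 + p_d*0.026983] = 0.061176
  V(1,+1) = exp(-r*dt) * [p_u*0.134546 + p_m*0.096764 + p_d*0.060478] = 0.097241
  V(0,+0) = exp(-r*dt) * [p_u*0.097241 + p_m*0.061176 + p_d*0.028982] = 0.062048

Answer: Price = V(0,0) = 0.0620


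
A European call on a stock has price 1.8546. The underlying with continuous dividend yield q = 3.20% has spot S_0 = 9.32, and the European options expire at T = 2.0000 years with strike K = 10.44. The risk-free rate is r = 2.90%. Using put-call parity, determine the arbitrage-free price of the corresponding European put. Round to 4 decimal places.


Put-call parity: C - P = S_0 * exp(-qT) - K * exp(-rT).
S_0 * exp(-qT) = 9.3200 * 0.93800500 = 8.74220660
K * exp(-rT) = 10.4400 * 0.94364995 = 9.85170545
P = C - S*exp(-qT) + K*exp(-rT)
P = 1.8546 - 8.74220660 + 9.85170545 = 2.9641

Answer: Put price = 2.9641


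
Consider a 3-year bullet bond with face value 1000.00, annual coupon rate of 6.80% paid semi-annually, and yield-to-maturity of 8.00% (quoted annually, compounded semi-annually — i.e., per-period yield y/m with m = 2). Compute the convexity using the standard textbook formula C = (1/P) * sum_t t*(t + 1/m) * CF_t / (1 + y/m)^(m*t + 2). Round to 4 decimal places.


Coupon per period c = face * coupon_rate / m = 34.000000
Periods per year m = 2; per-period yield y/m = 0.040000
Number of cashflows N = 6
Cashflows (t years, CF_t, discount factor 1/(1+y/m)^(m*t), PV):
  t = 0.5000: CF_t = 34.000000, DF = 0.961538, PV = 32.692308
  t = 1.0000: CF_t = 34.000000, DF = 0.924556, PV = 31.434911
  t = 1.5000: CF_t = 34.000000, DF = 0.888996, PV = 30.225876
  t = 2.0000: CF_t = 34.000000, DF = 0.854804, PV = 29.063342
  t = 2.5000: CF_t = 34.000000, DF = 0.821927, PV = 27.945522
  t = 3.0000: CF_t = 1034.000000, DF = 0.790315, PV = 817.185220
Price P = sum_t PV_t = 968.547179
Convexity numerator sum_t t*(t + 1/m) * CF_t / (1+y/m)^(m*t + 2):
  t = 0.5000: term = 15.112938
  t = 1.0000: term = 43.595014
  t = 1.5000: term = 83.836565
  t = 2.0000: term = 134.353469
  t = 2.5000: term = 193.779042
  t = 3.0000: term = 7933.103556
Convexity = (1/P) * sum = 8403.780584 / 968.547179 = 8.676687

Answer: Convexity = 8.6767


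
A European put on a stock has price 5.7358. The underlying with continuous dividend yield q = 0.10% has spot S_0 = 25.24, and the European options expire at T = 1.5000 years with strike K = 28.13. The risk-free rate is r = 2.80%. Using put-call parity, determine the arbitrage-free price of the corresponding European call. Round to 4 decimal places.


Put-call parity: C - P = S_0 * exp(-qT) - K * exp(-rT).
S_0 * exp(-qT) = 25.2400 * 0.99850112 = 25.20216838
K * exp(-rT) = 28.1300 * 0.95886978 = 26.97300693
C = P + S*exp(-qT) - K*exp(-rT)
C = 5.7358 + 25.20216838 - 26.97300693 = 3.9650

Answer: Call price = 3.9650


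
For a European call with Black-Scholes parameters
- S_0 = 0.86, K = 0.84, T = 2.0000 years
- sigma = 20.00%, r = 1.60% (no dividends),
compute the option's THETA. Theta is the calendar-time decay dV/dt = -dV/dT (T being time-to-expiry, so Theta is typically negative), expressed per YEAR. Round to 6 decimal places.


Answer: Theta = -0.029708

Derivation:
d1 = 0.3377513126; d2 = 0.0549086002
phi(d1) = 0.3768242021; exp(-qT) = 1.0000000000; exp(-rT) = 0.9685065821
Theta = -S*exp(-qT)*phi(d1)*sigma/(2*sqrt(T)) - r*K*exp(-rT)*N(d2) + q*S*exp(-qT)*N(d1)
N(d1) = 0.6322246986; N(d2) = 0.5218943599; sqrt(T) = 1.4142135624
Term 1 = -0.8600 * 1.0000000000 * 0.3768242021 * 0.2000 / (2 * 1.4142135624) = -0.0229151256
Term 2 = -0.0160 * 0.8400 * 0.9685065821 * 0.5218943599 = -0.0067933572
Term 3 = 0 (no dividend yield, q = 0)
Theta = -0.0229151256 + (-0.0067933572) + (0.0000000000) = -0.029708


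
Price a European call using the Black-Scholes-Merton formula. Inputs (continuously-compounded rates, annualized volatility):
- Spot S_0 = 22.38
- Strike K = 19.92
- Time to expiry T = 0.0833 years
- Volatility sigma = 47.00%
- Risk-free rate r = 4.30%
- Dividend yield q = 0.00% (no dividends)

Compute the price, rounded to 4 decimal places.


d1 = (ln(S/K) + (r - q + 0.5*sigma^2) * T) / (sigma * sqrt(T)) = 0.95264039
d2 = d1 - sigma * sqrt(T) = 0.81699022
exp(-rT) = 0.99642451; exp(-qT) = 1.00000000
C = S_0 * exp(-qT) * N(d1) - K * exp(-rT) * N(d2)
N(d1) = 0.82961385; N(d2) = 0.79303299
C = 22.3800 * 1.00000000 * 0.82961385 - 19.9200 * 0.99642451 * 0.79303299 = 2.8260

Answer: Price = 2.8260


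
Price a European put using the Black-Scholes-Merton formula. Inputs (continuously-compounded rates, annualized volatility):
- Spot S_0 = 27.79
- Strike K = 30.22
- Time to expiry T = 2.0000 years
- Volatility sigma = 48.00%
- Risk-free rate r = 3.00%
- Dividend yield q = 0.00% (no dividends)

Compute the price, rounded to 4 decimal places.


Answer: Price = 7.8123

Derivation:
d1 = (ln(S/K) + (r - q + 0.5*sigma^2) * T) / (sigma * sqrt(T)) = 0.30430972
d2 = d1 - sigma * sqrt(T) = -0.37451279
exp(-rT) = 0.94176453; exp(-qT) = 1.00000000
P = K * exp(-rT) * N(-d2) - S_0 * exp(-qT) * N(-d1)
N(-d1) = 0.38044597; N(-d2) = 0.64598858
P = 30.2200 * 0.94176453 * 0.64598858 - 27.7900 * 1.00000000 * 0.38044597 = 7.8123


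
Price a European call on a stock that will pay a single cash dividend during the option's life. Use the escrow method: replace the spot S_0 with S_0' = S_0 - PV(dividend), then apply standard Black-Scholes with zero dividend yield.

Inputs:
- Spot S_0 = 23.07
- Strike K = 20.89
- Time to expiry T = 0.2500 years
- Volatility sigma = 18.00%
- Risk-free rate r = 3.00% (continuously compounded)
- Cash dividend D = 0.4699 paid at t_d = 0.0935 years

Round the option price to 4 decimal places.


Answer: Price = 2.0430

Derivation:
PV(D) = D * exp(-r * t_d) = 0.4699 * 0.99719893 = 0.46858378
S_0' = S_0 - PV(D) = 23.0700 - 0.46858378 = 22.60141622
d1 = (ln(S_0'/K) + (r + sigma^2/2)*T) / (sigma*sqrt(T)) = 1.00324437
d2 = d1 - sigma*sqrt(T) = 0.91324437
exp(-rT) = 0.99252805
N(d1) = 0.84212852; N(d2) = 0.81944298
C = S_0' * N(d1) - K * exp(-rT) * N(d2) = 22.60141622 * 0.84212852 - 20.8900 * 0.99252805 * 0.81944298 = 2.0430


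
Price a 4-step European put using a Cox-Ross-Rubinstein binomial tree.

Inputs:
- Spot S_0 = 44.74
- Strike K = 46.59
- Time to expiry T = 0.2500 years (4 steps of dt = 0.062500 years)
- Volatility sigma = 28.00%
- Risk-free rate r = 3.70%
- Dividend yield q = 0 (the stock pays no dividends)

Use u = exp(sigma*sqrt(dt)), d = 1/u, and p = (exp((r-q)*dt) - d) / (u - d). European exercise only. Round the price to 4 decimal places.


Answer: Price = V(0,0) = 3.3981

Derivation:
dt = T/N = 0.062500
u = exp(sigma*sqrt(dt)) = 1.072508; d = 1/u = 0.932394
p = (exp((r-q)*dt) - d) / (u - d) = 0.499031
Discount per step: exp(-r*dt) = 0.997690
Stock lattice S(k, i) with i counting down-moves:
  k=0: S(0,0) = 44.7400
  k=1: S(1,0) = 47.9840; S(1,1) = 41.7153
  k=2: S(2,0) = 51.4632; S(2,1) = 44.7400; S(2,2) = 38.8951
  k=3: S(3,0) = 55.1948; S(3,1) = 47.9840; S(3,2) = 41.7153; S(3,3) = 36.2655
  k=4: S(4,0) = 59.1968; S(4,1) = 51.4632; S(4,2) = 44.7400; S(4,3) = 38.8951; S(4,4) = 33.8138
Terminal payoffs V(N, i) = max(K - S_T, 0):
  V(4,0) = 0.000000; V(4,1) = 0.000000; V(4,2) = 1.850000; V(4,3) = 7.694913; V(4,4) = 12.776235
Backward induction: V(k, i) = exp(-r*dt) * [p * V(k+1, i) + (1-p) * V(k+1, i+1)].
  V(3,0) = exp(-r*dt) * [p*0.000000 + (1-p)*0.000000] = 0.000000
  V(3,1) = exp(-r*dt) * [p*0.000000 + (1-p)*1.850000] = 0.924653
  V(3,2) = exp(-r*dt) * [p*1.850000 + (1-p)*7.694913] = 4.767086
  V(3,3) = exp(-r*dt) * [p*7.694913 + (1-p)*12.776235] = 10.216846
  V(2,0) = exp(-r*dt) * [p*0.000000 + (1-p)*0.924653] = 0.462153
  V(2,1) = exp(-r*dt) * [p*0.924653 + (1-p)*4.767086] = 2.843012
  V(2,2) = exp(-r*dt) * [p*4.767086 + (1-p)*10.216846] = 7.479931
  V(1,0) = exp(-r*dt) * [p*0.462153 + (1-p)*2.843012] = 1.651068
  V(1,1) = exp(-r*dt) * [p*2.843012 + (1-p)*7.479931] = 5.154034
  V(0,0) = exp(-r*dt) * [p*1.651068 + (1-p)*5.154034] = 3.398079


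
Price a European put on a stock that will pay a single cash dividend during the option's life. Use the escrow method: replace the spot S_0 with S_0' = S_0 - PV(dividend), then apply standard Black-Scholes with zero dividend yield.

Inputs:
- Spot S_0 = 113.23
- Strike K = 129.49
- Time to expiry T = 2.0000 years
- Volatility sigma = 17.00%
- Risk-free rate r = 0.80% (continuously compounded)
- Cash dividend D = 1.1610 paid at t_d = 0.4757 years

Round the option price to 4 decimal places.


Answer: Price = 20.7261

Derivation:
PV(D) = D * exp(-r * t_d) = 1.1610 * 0.99620163 = 1.15659009
S_0' = S_0 - PV(D) = 113.2300 - 1.15659009 = 112.07340991
d1 = (ln(S_0'/K) + (r + sigma^2/2)*T) / (sigma*sqrt(T)) = -0.41407157
d2 = d1 - sigma*sqrt(T) = -0.65448787
exp(-rT) = 0.98412732
N(-d1) = 0.66058915; N(-d2) = 0.74360123
P = K * exp(-rT) * N(-d2) - S_0' * N(-d1) = 129.4900 * 0.98412732 * 0.74360123 - 112.07340991 * 0.66058915 = 20.7261


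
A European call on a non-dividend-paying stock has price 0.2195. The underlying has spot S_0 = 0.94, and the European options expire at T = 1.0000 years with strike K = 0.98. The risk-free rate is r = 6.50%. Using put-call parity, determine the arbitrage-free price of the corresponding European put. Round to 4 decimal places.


Put-call parity: C - P = S_0 * exp(-qT) - K * exp(-rT).
S_0 * exp(-qT) = 0.9400 * 1.00000000 = 0.94000000
K * exp(-rT) = 0.9800 * 0.93706746 = 0.91832611
P = C - S*exp(-qT) + K*exp(-rT)
P = 0.2195 - 0.94000000 + 0.91832611 = 0.1978

Answer: Put price = 0.1978


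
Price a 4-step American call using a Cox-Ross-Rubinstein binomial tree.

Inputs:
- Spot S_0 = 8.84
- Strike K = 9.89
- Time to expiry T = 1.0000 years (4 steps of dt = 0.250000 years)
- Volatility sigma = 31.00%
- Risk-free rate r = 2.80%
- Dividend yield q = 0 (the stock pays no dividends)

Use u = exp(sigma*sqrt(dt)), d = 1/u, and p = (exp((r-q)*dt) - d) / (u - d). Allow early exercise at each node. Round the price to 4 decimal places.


dt = T/N = 0.250000
u = exp(sigma*sqrt(dt)) = 1.167658; d = 1/u = 0.856415
p = (exp((r-q)*dt) - d) / (u - d) = 0.483897
Discount per step: exp(-r*dt) = 0.993024
Stock lattice S(k, i) with i counting down-moves:
  k=0: S(0,0) = 8.8400
  k=1: S(1,0) = 10.3221; S(1,1) = 7.5707
  k=2: S(2,0) = 12.0527; S(2,1) = 8.8400; S(2,2) = 6.4837
  k=3: S(3,0) = 14.0734; S(3,1) = 10.3221; S(3,2) = 7.5707; S(3,3) = 5.5527
  k=4: S(4,0) = 16.4329; S(4,1) = 12.0527; S(4,2) = 8.8400; S(4,3) = 6.4837; S(4,4) = 4.7554
Terminal payoffs V(N, i) = max(S_T - K, 0):
  V(4,0) = 6.542924; V(4,1) = 2.162678; V(4,2) = 0.000000; V(4,3) = 0.000000; V(4,4) = 0.000000
Backward induction: V(k, i) = exp(-r*dt) * [p * V(k+1, i) + (1-p) * V(k+1, i+1)]; then take max(V_cont, immediate exercise) for American.
  V(3,0) = exp(-r*dt) * [p*6.542924 + (1-p)*2.162678] = 4.252394; exercise = 4.183405; V(3,0) = max -> 4.252394
  V(3,1) = exp(-r*dt) * [p*2.162678 + (1-p)*0.000000] = 1.039213; exercise = 0.432096; V(3,1) = max -> 1.039213
  V(3,2) = exp(-r*dt) * [p*0.000000 + (1-p)*0.000000] = 0.000000; exercise = 0.000000; V(3,2) = max -> 0.000000
  V(3,3) = exp(-r*dt) * [p*0.000000 + (1-p)*0.000000] = 0.000000; exercise = 0.000000; V(3,3) = max -> 0.000000
  V(2,0) = exp(-r*dt) * [p*4.252394 + (1-p)*1.039213] = 2.575966; exercise = 2.162678; V(2,0) = max -> 2.575966
  V(2,1) = exp(-r*dt) * [p*1.039213 + (1-p)*0.000000] = 0.499364; exercise = 0.000000; V(2,1) = max -> 0.499364
  V(2,2) = exp(-r*dt) * [p*0.000000 + (1-p)*0.000000] = 0.000000; exercise = 0.000000; V(2,2) = max -> 0.000000
  V(1,0) = exp(-r*dt) * [p*2.575966 + (1-p)*0.499364] = 1.493732; exercise = 0.432096; V(1,0) = max -> 1.493732
  V(1,1) = exp(-r*dt) * [p*0.499364 + (1-p)*0.000000] = 0.239955; exercise = 0.000000; V(1,1) = max -> 0.239955
  V(0,0) = exp(-r*dt) * [p*1.493732 + (1-p)*0.239955] = 0.840748; exercise = 0.000000; V(0,0) = max -> 0.840748

Answer: Price = V(0,0) = 0.8407


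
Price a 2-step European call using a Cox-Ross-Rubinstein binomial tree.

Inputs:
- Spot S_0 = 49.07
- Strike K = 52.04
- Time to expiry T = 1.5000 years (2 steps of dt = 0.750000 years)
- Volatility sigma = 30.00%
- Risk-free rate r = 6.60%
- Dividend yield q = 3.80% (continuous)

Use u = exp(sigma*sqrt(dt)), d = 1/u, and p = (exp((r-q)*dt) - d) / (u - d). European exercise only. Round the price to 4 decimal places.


dt = T/N = 0.750000
u = exp(sigma*sqrt(dt)) = 1.296681; d = 1/u = 0.771200
p = (exp((r-q)*dt) - d) / (u - d) = 0.475797
Discount per step: exp(-r*dt) = 0.951705
Stock lattice S(k, i) with i counting down-moves:
  k=0: S(0,0) = 49.0700
  k=1: S(1,0) = 63.6281; S(1,1) = 37.8428
  k=2: S(2,0) = 82.5053; S(2,1) = 49.0700; S(2,2) = 29.1844
Terminal payoffs V(N, i) = max(S_T - K, 0):
  V(2,0) = 30.465346; V(2,1) = 0.000000; V(2,2) = 0.000000
Backward induction: V(k, i) = exp(-r*dt) * [p * V(k+1, i) + (1-p) * V(k+1, i+1)].
  V(1,0) = exp(-r*dt) * [p*30.465346 + (1-p)*0.000000] = 13.795270
  V(1,1) = exp(-r*dt) * [p*0.000000 + (1-p)*0.000000] = 0.000000
  V(0,0) = exp(-r*dt) * [p*13.795270 + (1-p)*0.000000] = 6.246753

Answer: Price = V(0,0) = 6.2468


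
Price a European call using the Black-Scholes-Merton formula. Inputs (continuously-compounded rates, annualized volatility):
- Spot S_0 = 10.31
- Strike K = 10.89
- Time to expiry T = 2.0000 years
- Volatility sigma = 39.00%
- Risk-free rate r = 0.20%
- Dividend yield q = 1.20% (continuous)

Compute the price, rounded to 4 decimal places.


d1 = (ln(S/K) + (r - q + 0.5*sigma^2) * T) / (sigma * sqrt(T)) = 0.14027795
d2 = d1 - sigma * sqrt(T) = -0.41126534
exp(-rT) = 0.99600799; exp(-qT) = 0.97628571
C = S_0 * exp(-qT) * N(d1) - K * exp(-rT) * N(d2)
N(d1) = 0.55577981; N(d2) = 0.34043899
C = 10.3100 * 0.97628571 * 0.55577981 - 10.8900 * 0.99600799 * 0.34043899 = 1.9016

Answer: Price = 1.9016


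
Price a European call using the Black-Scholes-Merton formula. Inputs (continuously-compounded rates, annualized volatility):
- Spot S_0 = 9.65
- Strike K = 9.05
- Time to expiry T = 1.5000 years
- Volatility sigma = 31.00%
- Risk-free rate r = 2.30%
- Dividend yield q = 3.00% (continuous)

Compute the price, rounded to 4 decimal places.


d1 = (ln(S/K) + (r - q + 0.5*sigma^2) * T) / (sigma * sqrt(T)) = 0.33125571
d2 = d1 - sigma * sqrt(T) = -0.04841520
exp(-rT) = 0.96608834; exp(-qT) = 0.95599748
C = S_0 * exp(-qT) * N(d1) - K * exp(-rT) * N(d2)
N(d1) = 0.62977433; N(d2) = 0.48069267
C = 9.6500 * 0.95599748 * 0.62977433 - 9.0500 * 0.96608834 * 0.48069267 = 1.6072

Answer: Price = 1.6072


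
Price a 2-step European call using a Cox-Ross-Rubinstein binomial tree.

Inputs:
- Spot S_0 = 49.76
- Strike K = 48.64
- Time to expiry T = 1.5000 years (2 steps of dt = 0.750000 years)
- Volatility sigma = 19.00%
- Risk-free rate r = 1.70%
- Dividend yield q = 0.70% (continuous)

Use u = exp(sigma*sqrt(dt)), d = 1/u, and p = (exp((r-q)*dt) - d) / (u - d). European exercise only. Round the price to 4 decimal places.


Answer: Price = V(0,0) = 5.1853

Derivation:
dt = T/N = 0.750000
u = exp(sigma*sqrt(dt)) = 1.178856; d = 1/u = 0.848280
p = (exp((r-q)*dt) - d) / (u - d) = 0.481729
Discount per step: exp(-r*dt) = 0.987331
Stock lattice S(k, i) with i counting down-moves:
  k=0: S(0,0) = 49.7600
  k=1: S(1,0) = 58.6599; S(1,1) = 42.2104
  k=2: S(2,0) = 69.1516; S(2,1) = 49.7600; S(2,2) = 35.8062
Terminal payoffs V(N, i) = max(S_T - K, 0):
  V(2,0) = 20.511593; V(2,1) = 1.120000; V(2,2) = 0.000000
Backward induction: V(k, i) = exp(-r*dt) * [p * V(k+1, i) + (1-p) * V(k+1, i+1)].
  V(1,0) = exp(-r*dt) * [p*20.511593 + (1-p)*1.120000] = 10.328961
  V(1,1) = exp(-r*dt) * [p*1.120000 + (1-p)*0.000000] = 0.532701
  V(0,0) = exp(-r*dt) * [p*10.328961 + (1-p)*0.532701] = 5.185310


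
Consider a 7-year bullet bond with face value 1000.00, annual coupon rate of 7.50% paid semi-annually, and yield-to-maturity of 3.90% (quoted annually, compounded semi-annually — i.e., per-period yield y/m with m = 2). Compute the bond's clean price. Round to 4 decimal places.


Answer: Price = 1218.6813

Derivation:
Coupon per period c = face * coupon_rate / m = 37.500000
Periods per year m = 2; per-period yield y/m = 0.019500
Number of cashflows N = 14
Cashflows (t years, CF_t, discount factor 1/(1+y/m)^(m*t), PV):
  t = 0.5000: CF_t = 37.500000, DF = 0.980873, PV = 36.782737
  t = 1.0000: CF_t = 37.500000, DF = 0.962112, PV = 36.079192
  t = 1.5000: CF_t = 37.500000, DF = 0.943709, PV = 35.389105
  t = 2.0000: CF_t = 37.500000, DF = 0.925659, PV = 34.712217
  t = 2.5000: CF_t = 37.500000, DF = 0.907954, PV = 34.048275
  t = 3.0000: CF_t = 37.500000, DF = 0.890588, PV = 33.397033
  t = 3.5000: CF_t = 37.500000, DF = 0.873553, PV = 32.758247
  t = 4.0000: CF_t = 37.500000, DF = 0.856845, PV = 32.131680
  t = 4.5000: CF_t = 37.500000, DF = 0.840456, PV = 31.517096
  t = 5.0000: CF_t = 37.500000, DF = 0.824380, PV = 30.914268
  t = 5.5000: CF_t = 37.500000, DF = 0.808613, PV = 30.322970
  t = 6.0000: CF_t = 37.500000, DF = 0.793146, PV = 29.742982
  t = 6.5000: CF_t = 37.500000, DF = 0.777976, PV = 29.174087
  t = 7.0000: CF_t = 1037.500000, DF = 0.763095, PV = 791.711373
Price P = sum_t PV_t = 1218.681262


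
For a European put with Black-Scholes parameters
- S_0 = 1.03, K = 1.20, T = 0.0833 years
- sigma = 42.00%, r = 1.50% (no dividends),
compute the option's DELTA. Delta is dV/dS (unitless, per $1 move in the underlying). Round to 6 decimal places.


d1 = -1.1893006158; d2 = -1.3105199212
phi(d1) = 0.1966840764; exp(-qT) = 1.0000000000; exp(-rT) = 0.9987512803
N(-d1) = 0.8828393034
Delta = -exp(-qT) * N(-d1) = -1.0000000000 * 0.8828393034 = -0.882839

Answer: Delta = -0.882839


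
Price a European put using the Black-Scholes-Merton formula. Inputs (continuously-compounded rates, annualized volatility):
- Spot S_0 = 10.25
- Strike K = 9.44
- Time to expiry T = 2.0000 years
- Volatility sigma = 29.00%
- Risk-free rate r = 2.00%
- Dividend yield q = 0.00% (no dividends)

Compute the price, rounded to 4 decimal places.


d1 = (ln(S/K) + (r - q + 0.5*sigma^2) * T) / (sigma * sqrt(T)) = 0.50331794
d2 = d1 - sigma * sqrt(T) = 0.09319600
exp(-rT) = 0.96078944; exp(-qT) = 1.00000000
P = K * exp(-rT) * N(-d2) - S_0 * exp(-qT) * N(-d1)
N(-d1) = 0.30737038; N(-d2) = 0.46287392
P = 9.4400 * 0.96078944 * 0.46287392 - 10.2500 * 1.00000000 * 0.30737038 = 1.0477

Answer: Price = 1.0477


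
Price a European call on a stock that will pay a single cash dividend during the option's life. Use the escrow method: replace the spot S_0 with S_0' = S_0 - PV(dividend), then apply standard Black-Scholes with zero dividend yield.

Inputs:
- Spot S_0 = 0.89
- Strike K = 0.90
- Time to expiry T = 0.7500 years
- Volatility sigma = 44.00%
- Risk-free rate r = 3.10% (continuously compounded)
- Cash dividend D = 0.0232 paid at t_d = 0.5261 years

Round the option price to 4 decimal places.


Answer: Price = 0.1260

Derivation:
PV(D) = D * exp(-r * t_d) = 0.0232 * 0.98382317 = 0.02282470
S_0' = S_0 - PV(D) = 0.8900 - 0.02282470 = 0.86717530
d1 = (ln(S_0'/K) + (r + sigma^2/2)*T) / (sigma*sqrt(T)) = 0.15403807
d2 = d1 - sigma*sqrt(T) = -0.22701311
exp(-rT) = 0.97701820
N(d1) = 0.56121014; N(d2) = 0.41020677
C = S_0' * N(d1) - K * exp(-rT) * N(d2) = 0.86717530 * 0.56121014 - 0.9000 * 0.97701820 * 0.41020677 = 0.1260


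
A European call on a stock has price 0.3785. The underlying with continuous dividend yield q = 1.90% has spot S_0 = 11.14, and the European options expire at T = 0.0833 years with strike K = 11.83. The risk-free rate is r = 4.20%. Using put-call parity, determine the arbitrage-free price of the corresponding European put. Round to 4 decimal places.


Put-call parity: C - P = S_0 * exp(-qT) - K * exp(-rT).
S_0 * exp(-qT) = 11.1400 * 0.99841855 = 11.12238267
K * exp(-rT) = 11.8300 * 0.99650751 = 11.78868388
P = C - S*exp(-qT) + K*exp(-rT)
P = 0.3785 - 11.12238267 + 11.78868388 = 1.0448

Answer: Put price = 1.0448


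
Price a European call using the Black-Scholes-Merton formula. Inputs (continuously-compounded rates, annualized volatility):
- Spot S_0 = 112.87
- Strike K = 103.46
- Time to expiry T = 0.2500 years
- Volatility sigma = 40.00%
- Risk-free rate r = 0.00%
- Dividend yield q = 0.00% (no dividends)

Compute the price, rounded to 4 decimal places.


d1 = (ln(S/K) + (r - q + 0.5*sigma^2) * T) / (sigma * sqrt(T)) = 0.53525825
d2 = d1 - sigma * sqrt(T) = 0.33525825
exp(-rT) = 1.00000000; exp(-qT) = 1.00000000
C = S_0 * exp(-qT) * N(d1) - K * exp(-rT) * N(d2)
N(d1) = 0.70376435; N(d2) = 0.63128486
C = 112.8700 * 1.00000000 * 0.70376435 - 103.4600 * 1.00000000 * 0.63128486 = 14.1212

Answer: Price = 14.1212


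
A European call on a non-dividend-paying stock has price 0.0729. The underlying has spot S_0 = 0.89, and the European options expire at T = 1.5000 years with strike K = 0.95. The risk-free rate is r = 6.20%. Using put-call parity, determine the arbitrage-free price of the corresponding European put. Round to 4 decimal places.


Answer: Put price = 0.0485

Derivation:
Put-call parity: C - P = S_0 * exp(-qT) - K * exp(-rT).
S_0 * exp(-qT) = 0.8900 * 1.00000000 = 0.89000000
K * exp(-rT) = 0.9500 * 0.91119350 = 0.86563383
P = C - S*exp(-qT) + K*exp(-rT)
P = 0.0729 - 0.89000000 + 0.86563383 = 0.0485


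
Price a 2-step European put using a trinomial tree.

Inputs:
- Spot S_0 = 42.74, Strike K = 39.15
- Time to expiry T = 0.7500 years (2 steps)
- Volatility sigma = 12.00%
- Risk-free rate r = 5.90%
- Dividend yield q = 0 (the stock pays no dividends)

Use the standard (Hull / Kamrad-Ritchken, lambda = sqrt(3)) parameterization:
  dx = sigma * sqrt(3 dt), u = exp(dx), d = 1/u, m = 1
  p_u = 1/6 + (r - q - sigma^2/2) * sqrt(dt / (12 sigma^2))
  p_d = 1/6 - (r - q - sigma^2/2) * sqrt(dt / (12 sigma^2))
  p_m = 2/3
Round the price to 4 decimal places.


dt = T/N = 0.375000; dx = sigma*sqrt(3*dt) = 0.127279
u = exp(dx) = 1.135734; d = 1/u = 0.880488
p_u = 0.242975, p_m = 0.666667, p_d = 0.090358
Discount per step: exp(-r*dt) = 0.978118
Stock lattice S(k, j) with j the centered position index:
  k=0: S(0,+0) = 42.7400
  k=1: S(1,-1) = 37.6320; S(1,+0) = 42.7400; S(1,+1) = 48.5413
  k=2: S(2,-2) = 33.1346; S(2,-1) = 37.6320; S(2,+0) = 42.7400; S(2,+1) = 48.5413; S(2,+2) = 55.1300
Terminal payoffs V(N, j) = max(K - S_T, 0):
  V(2,-2) = 6.015441; V(2,-1) = 1.517952; V(2,+0) = 0.000000; V(2,+1) = 0.000000; V(2,+2) = 0.000000
Backward induction: V(k, j) = exp(-r*dt) * [p_u * V(k+1, j+1) + p_m * V(k+1, j) + p_d * V(k+1, j-1)]
  V(1,-1) = exp(-r*dt) * [p_u*0.000000 + p_m*1.517952 + p_d*6.015441] = 1.521474
  V(1,+0) = exp(-r*dt) * [p_u*0.000000 + p_m*0.000000 + p_d*1.517952] = 0.134158
  V(1,+1) = exp(-r*dt) * [p_u*0.000000 + p_m*0.000000 + p_d*0.000000] = 0.000000
  V(0,+0) = exp(-r*dt) * [p_u*0.000000 + p_m*0.134158 + p_d*1.521474] = 0.221951

Answer: Price = V(0,0) = 0.2220


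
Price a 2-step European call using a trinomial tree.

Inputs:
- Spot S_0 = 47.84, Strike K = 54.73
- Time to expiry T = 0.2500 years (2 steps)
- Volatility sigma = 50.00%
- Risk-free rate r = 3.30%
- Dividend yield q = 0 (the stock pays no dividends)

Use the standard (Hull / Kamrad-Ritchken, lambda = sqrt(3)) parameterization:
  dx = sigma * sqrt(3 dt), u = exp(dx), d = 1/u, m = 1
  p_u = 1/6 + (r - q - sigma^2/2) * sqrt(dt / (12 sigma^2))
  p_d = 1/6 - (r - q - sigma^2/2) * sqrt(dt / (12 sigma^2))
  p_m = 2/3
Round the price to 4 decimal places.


Answer: Price = V(0,0) = 2.7313

Derivation:
dt = T/N = 0.125000; dx = sigma*sqrt(3*dt) = 0.306186
u = exp(dx) = 1.358235; d = 1/u = 0.736250
p_u = 0.147887, p_m = 0.666667, p_d = 0.185446
Discount per step: exp(-r*dt) = 0.995883
Stock lattice S(k, j) with j the centered position index:
  k=0: S(0,+0) = 47.8400
  k=1: S(1,-1) = 35.2222; S(1,+0) = 47.8400; S(1,+1) = 64.9780
  k=2: S(2,-2) = 25.9323; S(2,-1) = 35.2222; S(2,+0) = 47.8400; S(2,+1) = 64.9780; S(2,+2) = 88.2554
Terminal payoffs V(N, j) = max(S_T - K, 0):
  V(2,-2) = 0.000000; V(2,-1) = 0.000000; V(2,+0) = 0.000000; V(2,+1) = 10.247972; V(2,+2) = 33.525370
Backward induction: V(k, j) = exp(-r*dt) * [p_u * V(k+1, j+1) + p_m * V(k+1, j) + p_d * V(k+1, j-1)]
  V(1,-1) = exp(-r*dt) * [p_u*0.000000 + p_m*0.000000 + p_d*0.000000] = 0.000000
  V(1,+0) = exp(-r*dt) * [p_u*10.247972 + p_m*0.000000 + p_d*0.000000] = 1.509306
  V(1,+1) = exp(-r*dt) * [p_u*33.525370 + p_m*10.247972 + p_d*0.000000] = 11.741423
  V(0,+0) = exp(-r*dt) * [p_u*11.741423 + p_m*1.509306 + p_d*0.000000] = 2.731321


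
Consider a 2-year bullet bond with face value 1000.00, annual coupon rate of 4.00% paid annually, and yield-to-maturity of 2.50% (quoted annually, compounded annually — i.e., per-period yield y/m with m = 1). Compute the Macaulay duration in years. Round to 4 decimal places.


Answer: Macaulay duration = 1.9621 years

Derivation:
Coupon per period c = face * coupon_rate / m = 40.000000
Periods per year m = 1; per-period yield y/m = 0.025000
Number of cashflows N = 2
Cashflows (t years, CF_t, discount factor 1/(1+y/m)^(m*t), PV):
  t = 1.0000: CF_t = 40.000000, DF = 0.975610, PV = 39.024390
  t = 2.0000: CF_t = 1040.000000, DF = 0.951814, PV = 989.886972
Price P = sum_t PV_t = 1028.911362
Macaulay numerator sum_t t * PV_t:
  t * PV_t at t = 1.0000: 39.024390
  t * PV_t at t = 2.0000: 1979.773944
Macaulay duration D = (sum_t t * PV_t) / P = 2018.798334 / 1028.911362 = 1.962072


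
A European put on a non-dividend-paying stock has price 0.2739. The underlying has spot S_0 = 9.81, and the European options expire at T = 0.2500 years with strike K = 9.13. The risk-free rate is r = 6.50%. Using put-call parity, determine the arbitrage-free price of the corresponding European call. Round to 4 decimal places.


Put-call parity: C - P = S_0 * exp(-qT) - K * exp(-rT).
S_0 * exp(-qT) = 9.8100 * 1.00000000 = 9.81000000
K * exp(-rT) = 9.1300 * 0.98388132 = 8.98283644
C = P + S*exp(-qT) - K*exp(-rT)
C = 0.2739 + 9.81000000 - 8.98283644 = 1.1011

Answer: Call price = 1.1011


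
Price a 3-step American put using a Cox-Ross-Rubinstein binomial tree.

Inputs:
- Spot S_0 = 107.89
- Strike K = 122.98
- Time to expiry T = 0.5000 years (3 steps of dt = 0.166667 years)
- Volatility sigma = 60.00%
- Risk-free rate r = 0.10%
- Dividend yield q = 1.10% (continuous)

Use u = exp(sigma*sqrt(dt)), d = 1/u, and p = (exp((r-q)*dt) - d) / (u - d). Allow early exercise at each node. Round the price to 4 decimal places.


Answer: Price = V(0,0) = 28.8235

Derivation:
dt = T/N = 0.166667
u = exp(sigma*sqrt(dt)) = 1.277556; d = 1/u = 0.782744
p = (exp((r-q)*dt) - d) / (u - d) = 0.435702
Discount per step: exp(-r*dt) = 0.999833
Stock lattice S(k, i) with i counting down-moves:
  k=0: S(0,0) = 107.8900
  k=1: S(1,0) = 137.8355; S(1,1) = 84.4503
  k=2: S(2,0) = 176.0926; S(2,1) = 107.8900; S(2,2) = 66.1030
  k=3: S(3,0) = 224.9682; S(3,1) = 137.8355; S(3,2) = 84.4503; S(3,3) = 51.7418
Terminal payoffs V(N, i) = max(K - S_T, 0):
  V(3,0) = 0.000000; V(3,1) = 0.000000; V(3,2) = 38.529698; V(3,3) = 71.238236
Backward induction: V(k, i) = exp(-r*dt) * [p * V(k+1, i) + (1-p) * V(k+1, i+1)]; then take max(V_cont, immediate exercise) for American.
  V(2,0) = exp(-r*dt) * [p*0.000000 + (1-p)*0.000000] = 0.000000; exercise = 0.000000; V(2,0) = max -> 0.000000
  V(2,1) = exp(-r*dt) * [p*0.000000 + (1-p)*38.529698] = 21.738622; exercise = 15.090000; V(2,1) = max -> 21.738622
  V(2,2) = exp(-r*dt) * [p*38.529698 + (1-p)*71.238236] = 56.977576; exercise = 56.876993; V(2,2) = max -> 56.977576
  V(1,0) = exp(-r*dt) * [p*0.000000 + (1-p)*21.738622] = 12.265025; exercise = 0.000000; V(1,0) = max -> 12.265025
  V(1,1) = exp(-r*dt) * [p*21.738622 + (1-p)*56.977576] = 41.616969; exercise = 38.529698; V(1,1) = max -> 41.616969
  V(0,0) = exp(-r*dt) * [p*12.265025 + (1-p)*41.616969] = 28.823475; exercise = 15.090000; V(0,0) = max -> 28.823475


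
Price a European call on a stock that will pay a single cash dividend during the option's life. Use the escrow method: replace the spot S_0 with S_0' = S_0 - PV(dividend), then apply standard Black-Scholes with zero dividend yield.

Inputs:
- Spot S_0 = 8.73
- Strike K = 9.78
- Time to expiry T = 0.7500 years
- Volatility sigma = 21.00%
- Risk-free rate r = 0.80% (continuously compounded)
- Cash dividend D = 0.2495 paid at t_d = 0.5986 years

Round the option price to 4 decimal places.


Answer: Price = 0.2160

Derivation:
PV(D) = D * exp(-r * t_d) = 0.2495 * 0.99522265 = 0.24830805
S_0' = S_0 - PV(D) = 8.7300 - 0.24830805 = 8.48169195
d1 = (ln(S_0'/K) + (r + sigma^2/2)*T) / (sigma*sqrt(T)) = -0.65923521
d2 = d1 - sigma*sqrt(T) = -0.84110054
exp(-rT) = 0.99401796
N(d1) = 0.25487237; N(d2) = 0.20014581
C = S_0' * N(d1) - K * exp(-rT) * N(d2) = 8.48169195 * 0.25487237 - 9.7800 * 0.99401796 * 0.20014581 = 0.2160


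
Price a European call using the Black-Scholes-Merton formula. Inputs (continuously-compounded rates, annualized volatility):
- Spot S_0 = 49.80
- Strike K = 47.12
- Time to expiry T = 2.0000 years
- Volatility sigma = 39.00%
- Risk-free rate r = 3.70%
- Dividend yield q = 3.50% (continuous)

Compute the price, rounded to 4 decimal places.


Answer: Price = 11.1906

Derivation:
d1 = (ln(S/K) + (r - q + 0.5*sigma^2) * T) / (sigma * sqrt(T)) = 0.38331977
d2 = d1 - sigma * sqrt(T) = -0.16822352
exp(-rT) = 0.92867169; exp(-qT) = 0.93239382
C = S_0 * exp(-qT) * N(d1) - K * exp(-rT) * N(d2)
N(d1) = 0.64925866; N(d2) = 0.43320372
C = 49.8000 * 0.93239382 * 0.64925866 - 47.1200 * 0.92867169 * 0.43320372 = 11.1906


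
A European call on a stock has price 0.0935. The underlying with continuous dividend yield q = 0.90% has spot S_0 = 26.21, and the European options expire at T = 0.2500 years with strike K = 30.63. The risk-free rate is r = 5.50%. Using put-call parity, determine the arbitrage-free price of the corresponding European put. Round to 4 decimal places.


Put-call parity: C - P = S_0 * exp(-qT) - K * exp(-rT).
S_0 * exp(-qT) = 26.2100 * 0.99775253 = 26.15109379
K * exp(-rT) = 30.6300 * 0.98634410 = 30.21171977
P = C - S*exp(-qT) + K*exp(-rT)
P = 0.0935 - 26.15109379 + 30.21171977 = 4.1541

Answer: Put price = 4.1541


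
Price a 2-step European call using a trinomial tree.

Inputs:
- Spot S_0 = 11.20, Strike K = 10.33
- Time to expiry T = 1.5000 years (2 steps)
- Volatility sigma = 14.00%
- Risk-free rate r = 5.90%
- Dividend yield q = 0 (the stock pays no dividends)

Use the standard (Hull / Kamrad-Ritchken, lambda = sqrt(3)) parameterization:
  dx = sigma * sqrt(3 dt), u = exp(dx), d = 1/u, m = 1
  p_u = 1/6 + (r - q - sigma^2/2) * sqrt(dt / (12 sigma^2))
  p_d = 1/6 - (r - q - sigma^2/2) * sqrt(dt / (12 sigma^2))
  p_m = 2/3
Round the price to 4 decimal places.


dt = T/N = 0.750000; dx = sigma*sqrt(3*dt) = 0.210000
u = exp(dx) = 1.233678; d = 1/u = 0.810584
p_u = 0.254524, p_m = 0.666667, p_d = 0.078810
Discount per step: exp(-r*dt) = 0.956715
Stock lattice S(k, j) with j the centered position index:
  k=0: S(0,+0) = 11.2000
  k=1: S(1,-1) = 9.0785; S(1,+0) = 11.2000; S(1,+1) = 13.8172
  k=2: S(2,-2) = 7.3589; S(2,-1) = 9.0785; S(2,+0) = 11.2000; S(2,+1) = 13.8172; S(2,+2) = 17.0460
Terminal payoffs V(N, j) = max(S_T - K, 0):
  V(2,-2) = 0.000000; V(2,-1) = 0.000000; V(2,+0) = 0.870000; V(2,+1) = 3.487194; V(2,+2) = 6.715969
Backward induction: V(k, j) = exp(-r*dt) * [p_u * V(k+1, j+1) + p_m * V(k+1, j) + p_d * V(k+1, j-1)]
  V(1,-1) = exp(-r*dt) * [p_u*0.870000 + p_m*0.000000 + p_d*0.000000] = 0.211851
  V(1,+0) = exp(-r*dt) * [p_u*3.487194 + p_m*0.870000 + p_d*0.000000] = 1.404050
  V(1,+1) = exp(-r*dt) * [p_u*6.715969 + p_m*3.487194 + p_d*0.870000] = 3.925147
  V(0,+0) = exp(-r*dt) * [p_u*3.925147 + p_m*1.404050 + p_d*0.211851] = 1.867289

Answer: Price = V(0,0) = 1.8673


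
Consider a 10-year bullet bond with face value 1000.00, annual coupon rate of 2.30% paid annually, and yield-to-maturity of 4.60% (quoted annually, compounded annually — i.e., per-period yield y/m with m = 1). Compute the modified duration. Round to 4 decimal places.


Answer: Modified duration = 8.5306

Derivation:
Coupon per period c = face * coupon_rate / m = 23.000000
Periods per year m = 1; per-period yield y/m = 0.046000
Number of cashflows N = 10
Cashflows (t years, CF_t, discount factor 1/(1+y/m)^(m*t), PV):
  t = 1.0000: CF_t = 23.000000, DF = 0.956023, PV = 21.988528
  t = 2.0000: CF_t = 23.000000, DF = 0.913980, PV = 21.021537
  t = 3.0000: CF_t = 23.000000, DF = 0.873786, PV = 20.097072
  t = 4.0000: CF_t = 23.000000, DF = 0.835359, PV = 19.213262
  t = 5.0000: CF_t = 23.000000, DF = 0.798623, PV = 18.368319
  t = 6.0000: CF_t = 23.000000, DF = 0.763501, PV = 17.560534
  t = 7.0000: CF_t = 23.000000, DF = 0.729925, PV = 16.788274
  t = 8.0000: CF_t = 23.000000, DF = 0.697825, PV = 16.049975
  t = 9.0000: CF_t = 23.000000, DF = 0.667137, PV = 15.344144
  t = 10.0000: CF_t = 1023.000000, DF = 0.637798, PV = 652.467356
Price P = sum_t PV_t = 818.899001
First compute Macaulay numerator sum_t t * PV_t:
  t * PV_t at t = 1.0000: 21.988528
  t * PV_t at t = 2.0000: 42.043074
  t * PV_t at t = 3.0000: 60.291215
  t * PV_t at t = 4.0000: 76.853047
  t * PV_t at t = 5.0000: 91.841595
  t * PV_t at t = 6.0000: 105.363207
  t * PV_t at t = 7.0000: 117.517917
  t * PV_t at t = 8.0000: 128.399800
  t * PV_t at t = 9.0000: 138.097299
  t * PV_t at t = 10.0000: 6524.673565
Macaulay duration D = 7307.069246 / 818.899001 = 8.923041
Modified duration = D / (1 + y/m) = 8.923041 / (1 + 0.046000) = 8.530632
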